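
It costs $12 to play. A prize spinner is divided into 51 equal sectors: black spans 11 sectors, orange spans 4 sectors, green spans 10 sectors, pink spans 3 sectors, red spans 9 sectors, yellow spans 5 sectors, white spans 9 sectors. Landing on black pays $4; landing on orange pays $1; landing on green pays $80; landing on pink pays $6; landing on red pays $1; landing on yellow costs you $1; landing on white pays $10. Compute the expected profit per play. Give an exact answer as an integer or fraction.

E[payout] = (11/51)·4 + (4/51)·1 + (10/51)·80 + (3/51)·6 + (9/51)·1 + (5/51)·(-1) + (9/51)·10 = 320/17
Expected profit = 320/17 − 12 = 116/17

116/17 dollars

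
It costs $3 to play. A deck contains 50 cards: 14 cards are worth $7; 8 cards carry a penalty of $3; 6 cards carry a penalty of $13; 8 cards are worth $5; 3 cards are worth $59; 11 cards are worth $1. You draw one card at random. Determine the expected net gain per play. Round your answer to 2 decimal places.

$1.48

E[payout] = (14/50)·7 + (8/50)·(-3) + (6/50)·(-13) + (8/50)·5 + (3/50)·59 + (11/50)·1 = 112/25
Expected profit = 112/25 − 3 = 37/25 ≈ $1.48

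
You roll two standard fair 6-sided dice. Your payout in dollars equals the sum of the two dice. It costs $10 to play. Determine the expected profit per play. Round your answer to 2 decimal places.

-$3.00

Distribution of the sum of the two dice: 2 w.p. 1/36, 3 w.p. 1/18, 4 w.p. 1/12, 5 w.p. 1/9, 6 w.p. 5/36, 7 w.p. 1/6, …
E[payout] = (1/36)·2 + (1/18)·3 + (1/12)·4 + (1/9)·5 + (5/36)·6 + (1/6)·7 + (5/36)·8 + (1/9)·9 + (1/12)·10 + (1/18)·11 + (1/36)·12 = 7
Expected profit = 7 − 10 = -3 ≈ -$3.00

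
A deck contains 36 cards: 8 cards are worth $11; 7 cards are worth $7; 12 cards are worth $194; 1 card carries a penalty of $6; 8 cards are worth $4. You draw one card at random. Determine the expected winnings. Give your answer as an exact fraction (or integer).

2491/36 dollars

E[payout] = (8/36)·11 + (7/36)·7 + (12/36)·194 + (1/36)·(-6) + (8/36)·4 = 2491/36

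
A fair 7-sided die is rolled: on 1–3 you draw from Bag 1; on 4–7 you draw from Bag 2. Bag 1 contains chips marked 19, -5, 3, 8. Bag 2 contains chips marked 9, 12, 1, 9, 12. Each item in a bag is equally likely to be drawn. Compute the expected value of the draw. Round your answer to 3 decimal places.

7.593

E[X | Bag 1] = (19 − 5 + 3 + 8)/4 = 25/4
E[X | Bag 2] = (9 + 12 + 1 + 9 + 12)/5 = 43/5
E[X] = (3/7)·25/4 + (4/7)·43/5 = 1063/140 ≈ 7.593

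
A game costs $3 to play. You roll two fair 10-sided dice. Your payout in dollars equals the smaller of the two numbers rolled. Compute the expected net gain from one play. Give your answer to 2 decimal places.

Distribution of the smaller of the two numbers rolled: 1 w.p. 19/100, 2 w.p. 17/100, 3 w.p. 3/20, 4 w.p. 13/100, 5 w.p. 11/100, 6 w.p. 9/100, …
E[payout] = (19/100)·1 + (17/100)·2 + (3/20)·3 + (13/100)·4 + (11/100)·5 + (9/100)·6 + (7/100)·7 + (1/20)·8 + (3/100)·9 + (1/100)·10 = 77/20
Expected profit = 77/20 − 3 = 17/20 ≈ $0.85

$0.85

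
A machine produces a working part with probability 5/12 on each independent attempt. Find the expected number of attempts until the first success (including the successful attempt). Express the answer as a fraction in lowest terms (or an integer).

For a geometric distribution, E[trials] = 1/p = 1/(5/12) = 12/5.

12/5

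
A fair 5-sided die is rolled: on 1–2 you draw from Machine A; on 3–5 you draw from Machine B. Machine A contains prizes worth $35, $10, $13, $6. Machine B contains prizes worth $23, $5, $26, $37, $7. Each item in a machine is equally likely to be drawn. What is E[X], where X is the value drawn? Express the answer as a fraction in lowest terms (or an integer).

454/25 dollars

E[X | Machine A] = (35 + 10 + 13 + 6)/4 = 16
E[X | Machine B] = (23 + 5 + 26 + 37 + 7)/5 = 98/5
E[X] = (2/5)·16 + (3/5)·98/5 = 454/25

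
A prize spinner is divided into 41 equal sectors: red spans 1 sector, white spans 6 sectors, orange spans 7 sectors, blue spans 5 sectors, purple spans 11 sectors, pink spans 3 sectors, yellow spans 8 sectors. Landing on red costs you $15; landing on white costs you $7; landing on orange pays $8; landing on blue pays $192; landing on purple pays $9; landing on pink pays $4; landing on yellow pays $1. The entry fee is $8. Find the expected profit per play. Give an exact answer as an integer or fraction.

E[payout] = (1/41)·(-15) + (6/41)·(-7) + (7/41)·8 + (5/41)·192 + (11/41)·9 + (3/41)·4 + (8/41)·1 = 1078/41
Expected profit = 1078/41 − 8 = 750/41

750/41 dollars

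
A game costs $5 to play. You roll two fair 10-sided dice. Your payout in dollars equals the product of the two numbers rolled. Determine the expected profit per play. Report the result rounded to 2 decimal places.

$25.25

Distribution of the product of the two numbers rolled: 1 w.p. 1/100, 2 w.p. 1/50, 3 w.p. 1/50, 4 w.p. 3/100, 5 w.p. 1/50, 6 w.p. 1/25, …
E[payout] = (1/100)·1 + (1/50)·2 + (1/50)·3 + (3/100)·4 + (1/50)·5 + (1/25)·6 + (1/50)·7 + (1/25)·8 + (3/100)·9 + (1/25)·10 + (1/25)·12 + (1/50)·14 + (1/50)·15 + (3/100)·16 + (1/25)·18 + (1/25)·20 + (1/50)·21 + (1/25)·24 + (1/100)·25 + (1/50)·27 + (1/50)·28 + (1/25)·30 + (1/50)·32 + (1/50)·35 + (3/100)·36 + (1/25)·40 + (1/50)·42 + (1/50)·45 + (1/50)·48 + (1/100)·49 + (1/50)·50 + (1/50)·54 + (1/50)·56 + (1/50)·60 + (1/50)·63 + (1/100)·64 + (1/50)·70 + (1/50)·72 + (1/50)·80 + (1/100)·81 + (1/50)·90 + (1/100)·100 = 121/4
Expected profit = 121/4 − 5 = 101/4 ≈ $25.25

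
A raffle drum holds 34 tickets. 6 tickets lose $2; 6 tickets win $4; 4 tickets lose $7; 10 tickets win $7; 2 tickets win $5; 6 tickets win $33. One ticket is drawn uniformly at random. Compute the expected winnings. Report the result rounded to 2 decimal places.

E[payout] = (6/34)·(-2) + (6/34)·4 + (4/34)·(-7) + (10/34)·7 + (2/34)·5 + (6/34)·33 = 131/17
≈ $7.71

$7.71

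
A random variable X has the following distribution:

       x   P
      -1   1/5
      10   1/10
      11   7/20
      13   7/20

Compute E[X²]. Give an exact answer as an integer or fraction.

E[X²] = (1/5)·1 + (1/10)·100 + (7/20)·121 + (7/20)·169
     = 1117/10

1117/10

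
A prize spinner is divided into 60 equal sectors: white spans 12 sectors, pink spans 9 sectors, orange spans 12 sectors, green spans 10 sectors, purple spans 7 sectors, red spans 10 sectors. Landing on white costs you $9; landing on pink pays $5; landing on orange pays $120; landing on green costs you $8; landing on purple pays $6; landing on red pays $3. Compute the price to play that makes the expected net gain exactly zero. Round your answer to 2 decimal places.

$22.82

E[payout] = (12/60)·(-9) + (9/60)·5 + (12/60)·120 + (10/60)·(-8) + (7/60)·6 + (10/60)·3 = 1369/60
Fair fee = E[payout] = 1369/60 ≈ $22.82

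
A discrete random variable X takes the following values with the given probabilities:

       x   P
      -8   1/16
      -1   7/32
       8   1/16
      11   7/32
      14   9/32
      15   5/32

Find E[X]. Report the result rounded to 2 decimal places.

E[X] = (1/16)·(-8) + (7/32)·(-1) + (1/16)·8 + (7/32)·11 + (9/32)·14 + (5/32)·15
     = 271/32 ≈ 8.47

8.47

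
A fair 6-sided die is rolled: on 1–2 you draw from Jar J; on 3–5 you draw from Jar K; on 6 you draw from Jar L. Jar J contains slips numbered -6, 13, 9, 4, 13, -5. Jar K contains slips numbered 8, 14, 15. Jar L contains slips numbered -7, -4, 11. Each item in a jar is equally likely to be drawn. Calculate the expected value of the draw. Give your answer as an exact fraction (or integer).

139/18

E[X | Jar J] = (-6 + 13 + 9 + 4 + 13 − 5)/6 = 14/3
E[X | Jar K] = (8 + 14 + 15)/3 = 37/3
E[X | Jar L] = (-7 − 4 + 11)/3 = 0
E[X] = (1/3)·14/3 + (1/2)·37/3 + (1/6)·0 = 139/18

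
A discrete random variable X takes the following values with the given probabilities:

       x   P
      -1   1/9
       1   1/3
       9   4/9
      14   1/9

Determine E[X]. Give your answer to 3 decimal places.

5.778

E[X] = (1/9)·(-1) + (1/3)·1 + (4/9)·9 + (1/9)·14
     = 52/9 ≈ 5.778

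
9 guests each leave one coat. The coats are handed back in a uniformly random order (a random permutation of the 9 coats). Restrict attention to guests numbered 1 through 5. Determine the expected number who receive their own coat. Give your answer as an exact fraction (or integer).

Let Xᵢ = 1 if person i gets their own coat. For each i, P(Xᵢ=1) = 1/9.
By linearity of expectation, E[X₁+…+X_5] = 5·(1/9) = 5/9.

5/9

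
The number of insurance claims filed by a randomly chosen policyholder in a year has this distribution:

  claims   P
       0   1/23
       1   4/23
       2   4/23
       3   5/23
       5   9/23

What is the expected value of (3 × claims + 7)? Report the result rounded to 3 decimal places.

16.391

E[3x+7] = (1/23)·7 + (4/23)·10 + (4/23)·13 + (5/23)·16 + (9/23)·22
     = 377/23 ≈ 16.391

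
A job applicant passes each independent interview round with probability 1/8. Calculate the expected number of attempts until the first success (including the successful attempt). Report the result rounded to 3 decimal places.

For a geometric distribution, E[trials] = 1/p = 1/(1/8) = 8.
≈ 8.000

8.000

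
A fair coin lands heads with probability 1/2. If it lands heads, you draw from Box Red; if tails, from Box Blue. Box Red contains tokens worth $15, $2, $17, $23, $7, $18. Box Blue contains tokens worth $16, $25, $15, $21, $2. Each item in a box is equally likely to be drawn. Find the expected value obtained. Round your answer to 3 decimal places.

E[X | Box Red] = (15 + 2 + 17 + 23 + 7 + 18)/6 = 41/3
E[X | Box Blue] = (16 + 25 + 15 + 21 + 2)/5 = 79/5
E[X] = (1/2)·41/3 + (1/2)·79/5 = 221/15 ≈ 14.733

$14.733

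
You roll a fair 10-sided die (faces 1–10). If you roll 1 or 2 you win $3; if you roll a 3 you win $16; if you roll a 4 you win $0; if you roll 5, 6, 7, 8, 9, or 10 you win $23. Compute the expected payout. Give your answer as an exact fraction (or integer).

E[payout] = (1/10)·0 + (1/5)·3 + (1/10)·16 + (3/5)·23 = 16

$16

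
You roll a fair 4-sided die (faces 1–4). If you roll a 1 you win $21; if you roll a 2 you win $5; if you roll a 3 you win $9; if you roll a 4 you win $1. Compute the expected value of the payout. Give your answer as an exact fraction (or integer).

$9

E[payout] = (1/4)·1 + (1/4)·5 + (1/4)·9 + (1/4)·21 = 9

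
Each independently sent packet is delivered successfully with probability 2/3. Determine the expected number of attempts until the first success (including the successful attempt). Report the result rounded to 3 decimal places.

1.500

For a geometric distribution, E[trials] = 1/p = 1/(2/3) = 3/2.
≈ 1.500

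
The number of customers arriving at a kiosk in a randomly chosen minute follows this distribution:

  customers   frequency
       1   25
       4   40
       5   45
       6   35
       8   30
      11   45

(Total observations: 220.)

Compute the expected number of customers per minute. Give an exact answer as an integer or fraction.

Total = 220, so P(customers=1) = 25/220, etc.
E[X] = (5/44)·1 + (2/11)·4 + (9/44)·5 + (7/44)·6 + (3/22)·8 + (9/44)·11
     = 271/44

271/44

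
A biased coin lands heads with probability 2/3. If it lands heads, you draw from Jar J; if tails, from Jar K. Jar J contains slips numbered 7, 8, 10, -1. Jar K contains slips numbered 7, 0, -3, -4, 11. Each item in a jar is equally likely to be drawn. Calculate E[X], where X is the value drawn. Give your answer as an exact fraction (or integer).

E[X | Jar J] = (7 + 8 + 10 − 1)/4 = 6
E[X | Jar K] = (7 + 0 − 3 − 4 + 11)/5 = 11/5
E[X] = (2/3)·6 + (1/3)·11/5 = 71/15

71/15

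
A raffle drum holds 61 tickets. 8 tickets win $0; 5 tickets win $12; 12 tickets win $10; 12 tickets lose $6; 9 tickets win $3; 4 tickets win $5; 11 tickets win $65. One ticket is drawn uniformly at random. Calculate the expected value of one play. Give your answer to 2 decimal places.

$14.26

E[payout] = (8/61)·0 + (5/61)·12 + (12/61)·10 + (12/61)·(-6) + (9/61)·3 + (4/61)·5 + (11/61)·65 = 870/61
≈ $14.26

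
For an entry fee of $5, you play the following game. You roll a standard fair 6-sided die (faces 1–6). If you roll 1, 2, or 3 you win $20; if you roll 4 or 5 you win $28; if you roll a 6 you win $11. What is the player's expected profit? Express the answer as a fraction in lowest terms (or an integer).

E[payout] = (1/6)·11 + (1/2)·20 + (1/3)·28 = 127/6
Expected profit = 127/6 − 5 = 97/6

97/6 dollars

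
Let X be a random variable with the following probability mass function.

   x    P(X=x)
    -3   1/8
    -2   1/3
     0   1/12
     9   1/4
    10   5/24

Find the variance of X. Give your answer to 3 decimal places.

E[X] = (1/8)·(-3) + (1/3)·(-2) + (1/12)·0 + (1/4)·9 + (5/24)·10 = 79/24
E[X²] = (1/8)·9 + (1/3)·4 + (1/12)·0 + (1/4)·81 + (5/24)·100 = 1045/24
Var(X) = 1045/24 − (79/24)² = 18839/576 ≈ 32.707

32.707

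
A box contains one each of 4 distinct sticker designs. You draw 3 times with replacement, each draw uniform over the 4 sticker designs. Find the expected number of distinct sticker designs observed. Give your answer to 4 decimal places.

2.3125

Let Xⱼ=1 if type j appears at least once. P(Xⱼ=1) = 1 − ((4−1)/4)^3 = 37/64.
E[#distinct] = 4·37/64 = 37/16.
≈ 2.3125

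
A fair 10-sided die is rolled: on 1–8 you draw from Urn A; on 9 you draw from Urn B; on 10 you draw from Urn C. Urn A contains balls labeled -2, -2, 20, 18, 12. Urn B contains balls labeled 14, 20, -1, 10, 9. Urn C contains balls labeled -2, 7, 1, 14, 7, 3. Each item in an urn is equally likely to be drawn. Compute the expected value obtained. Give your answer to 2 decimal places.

8.90

E[X | Urn A] = (-2 − 2 + 20 + 18 + 12)/5 = 46/5
E[X | Urn B] = (14 + 20 − 1 + 10 + 9)/5 = 52/5
E[X | Urn C] = (-2 + 7 + 1 + 14 + 7 + 3)/6 = 5
E[X] = (4/5)·46/5 + (1/10)·52/5 + (1/10)·5 = 89/10 ≈ 8.90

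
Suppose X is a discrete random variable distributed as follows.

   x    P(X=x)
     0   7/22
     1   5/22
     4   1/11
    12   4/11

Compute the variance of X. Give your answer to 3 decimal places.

29.498

E[X] = (7/22)·0 + (5/22)·1 + (1/11)·4 + (4/11)·12 = 109/22
E[X²] = (7/22)·0 + (5/22)·1 + (1/11)·16 + (4/11)·144 = 1189/22
Var(X) = 1189/22 − (109/22)² = 14277/484 ≈ 29.498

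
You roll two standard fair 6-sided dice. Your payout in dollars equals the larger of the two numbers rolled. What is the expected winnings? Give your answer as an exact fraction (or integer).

Distribution of the larger of the two numbers rolled: 1 w.p. 1/36, 2 w.p. 1/12, 3 w.p. 5/36, 4 w.p. 7/36, 5 w.p. 1/4, 6 w.p. 11/36
E[payout] = (1/36)·1 + (1/12)·2 + (5/36)·3 + (7/36)·4 + (1/4)·5 + (11/36)·6 = 161/36

161/36 dollars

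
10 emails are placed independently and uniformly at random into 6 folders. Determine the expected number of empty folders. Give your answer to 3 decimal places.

Let Xⱼ=1 if folder j is empty. P(Xⱼ=1) = ((6-1)/6)^10 = 9765625/60466176.
By linearity, E[#empty] = 6·9765625/60466176 = 9765625/10077696.
≈ 0.969

0.969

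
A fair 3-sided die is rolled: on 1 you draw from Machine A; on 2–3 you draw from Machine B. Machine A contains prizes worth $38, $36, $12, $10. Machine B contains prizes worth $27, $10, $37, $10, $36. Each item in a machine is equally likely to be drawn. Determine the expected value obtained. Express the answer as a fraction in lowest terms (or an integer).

E[X | Machine A] = (38 + 36 + 12 + 10)/4 = 24
E[X | Machine B] = (27 + 10 + 37 + 10 + 36)/5 = 24
E[X] = (1/3)·24 + (2/3)·24 = 24

$24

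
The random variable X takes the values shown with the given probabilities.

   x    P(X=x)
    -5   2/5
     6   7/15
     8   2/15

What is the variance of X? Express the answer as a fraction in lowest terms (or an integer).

E[X] = (2/5)·(-5) + (7/15)·6 + (2/15)·8 = 28/15
E[X²] = (2/5)·25 + (7/15)·36 + (2/15)·64 = 106/3
Var(X) = 106/3 − (28/15)² = 7166/225

7166/225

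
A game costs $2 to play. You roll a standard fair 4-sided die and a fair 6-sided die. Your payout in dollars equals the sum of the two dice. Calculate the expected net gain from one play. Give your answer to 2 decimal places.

Distribution of the sum of the two dice: 2 w.p. 1/24, 3 w.p. 1/12, 4 w.p. 1/8, 5 w.p. 1/6, 6 w.p. 1/6, 7 w.p. 1/6, …
E[payout] = (1/24)·2 + (1/12)·3 + (1/8)·4 + (1/6)·5 + (1/6)·6 + (1/6)·7 + (1/8)·8 + (1/12)·9 + (1/24)·10 = 6
Expected profit = 6 − 2 = 4 ≈ $4.00

$4.00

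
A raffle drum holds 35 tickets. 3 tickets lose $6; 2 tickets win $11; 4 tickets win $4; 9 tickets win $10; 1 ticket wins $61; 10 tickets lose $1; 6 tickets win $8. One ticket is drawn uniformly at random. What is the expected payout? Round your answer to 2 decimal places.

$5.97

E[payout] = (3/35)·(-6) + (2/35)·11 + (4/35)·4 + (9/35)·10 + (1/35)·61 + (10/35)·(-1) + (6/35)·8 = 209/35
≈ $5.97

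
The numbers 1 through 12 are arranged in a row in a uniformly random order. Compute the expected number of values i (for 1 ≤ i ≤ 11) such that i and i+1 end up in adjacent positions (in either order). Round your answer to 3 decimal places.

1.833

For each i ∈ {1,…,11}, let Xᵢ = 1 if i and i+1 are adjacent. P(Xᵢ=1) = 2·(12−1)!/12! = 2/12.
By linearity, E[ΣXᵢ] = (11)·(2/12) = 11/6.
≈ 1.833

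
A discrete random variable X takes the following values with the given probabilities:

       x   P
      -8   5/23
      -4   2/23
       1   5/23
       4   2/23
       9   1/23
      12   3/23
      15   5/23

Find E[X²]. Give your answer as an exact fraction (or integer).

2027/23

E[X²] = (5/23)·64 + (2/23)·16 + (5/23)·1 + (2/23)·16 + (1/23)·81 + (3/23)·144 + (5/23)·225
     = 2027/23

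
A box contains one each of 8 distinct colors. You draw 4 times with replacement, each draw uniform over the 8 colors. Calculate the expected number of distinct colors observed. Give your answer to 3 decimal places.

3.311

Let Xⱼ=1 if type j appears at least once. P(Xⱼ=1) = 1 − ((8−1)/8)^4 = 1695/4096.
E[#distinct] = 8·1695/4096 = 1695/512.
≈ 3.311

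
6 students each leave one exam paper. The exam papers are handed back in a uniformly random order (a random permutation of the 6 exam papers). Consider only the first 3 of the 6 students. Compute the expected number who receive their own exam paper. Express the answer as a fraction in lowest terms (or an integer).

1/2

Let Xᵢ = 1 if person i gets their own exam paper. For each i, P(Xᵢ=1) = 1/6.
By linearity of expectation, E[X₁+…+X_3] = 3·(1/6) = 1/2.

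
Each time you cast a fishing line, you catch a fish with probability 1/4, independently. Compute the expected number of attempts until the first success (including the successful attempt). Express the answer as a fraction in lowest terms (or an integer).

For a geometric distribution, E[trials] = 1/p = 1/(1/4) = 4.

4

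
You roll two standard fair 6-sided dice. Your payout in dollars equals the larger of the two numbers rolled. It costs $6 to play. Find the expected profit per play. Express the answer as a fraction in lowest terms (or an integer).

Distribution of the larger of the two numbers rolled: 1 w.p. 1/36, 2 w.p. 1/12, 3 w.p. 5/36, 4 w.p. 7/36, 5 w.p. 1/4, 6 w.p. 11/36
E[payout] = (1/36)·1 + (1/12)·2 + (5/36)·3 + (7/36)·4 + (1/4)·5 + (11/36)·6 = 161/36
Expected profit = 161/36 − 6 = -55/36

-55/36 dollars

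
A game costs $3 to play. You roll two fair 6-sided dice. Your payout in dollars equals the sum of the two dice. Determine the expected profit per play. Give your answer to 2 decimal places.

Distribution of the sum of the two dice: 2 w.p. 1/36, 3 w.p. 1/18, 4 w.p. 1/12, 5 w.p. 1/9, 6 w.p. 5/36, 7 w.p. 1/6, …
E[payout] = (1/36)·2 + (1/18)·3 + (1/12)·4 + (1/9)·5 + (5/36)·6 + (1/6)·7 + (5/36)·8 + (1/9)·9 + (1/12)·10 + (1/18)·11 + (1/36)·12 = 7
Expected profit = 7 − 3 = 4 ≈ $4.00

$4.00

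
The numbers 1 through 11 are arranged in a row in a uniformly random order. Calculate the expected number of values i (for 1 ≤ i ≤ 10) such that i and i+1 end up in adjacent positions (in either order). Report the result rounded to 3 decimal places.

For each i ∈ {1,…,10}, let Xᵢ = 1 if i and i+1 are adjacent. P(Xᵢ=1) = 2·(11−1)!/11! = 2/11.
By linearity, E[ΣXᵢ] = (10)·(2/11) = 20/11.
≈ 1.818

1.818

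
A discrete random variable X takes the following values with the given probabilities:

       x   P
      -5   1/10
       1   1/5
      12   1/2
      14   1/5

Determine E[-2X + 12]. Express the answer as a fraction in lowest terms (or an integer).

-5

E[-2x+12] = (1/10)·22 + (1/5)·10 + (1/2)·(-12) + (1/5)·(-16)
     = -5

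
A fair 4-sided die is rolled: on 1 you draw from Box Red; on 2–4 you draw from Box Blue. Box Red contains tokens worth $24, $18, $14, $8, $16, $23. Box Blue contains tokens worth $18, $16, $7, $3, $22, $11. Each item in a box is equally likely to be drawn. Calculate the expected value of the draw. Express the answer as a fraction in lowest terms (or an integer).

167/12 dollars

E[X | Box Red] = (24 + 18 + 14 + 8 + 16 + 23)/6 = 103/6
E[X | Box Blue] = (18 + 16 + 7 + 3 + 22 + 11)/6 = 77/6
E[X] = (1/4)·103/6 + (3/4)·77/6 = 167/12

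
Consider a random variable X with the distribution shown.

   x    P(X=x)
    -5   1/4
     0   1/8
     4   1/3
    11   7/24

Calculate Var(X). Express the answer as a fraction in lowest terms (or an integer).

20759/576

E[X] = (1/4)·(-5) + (1/8)·0 + (1/3)·4 + (7/24)·11 = 79/24
E[X²] = (1/4)·25 + (1/8)·0 + (1/3)·16 + (7/24)·121 = 375/8
Var(X) = 375/8 − (79/24)² = 20759/576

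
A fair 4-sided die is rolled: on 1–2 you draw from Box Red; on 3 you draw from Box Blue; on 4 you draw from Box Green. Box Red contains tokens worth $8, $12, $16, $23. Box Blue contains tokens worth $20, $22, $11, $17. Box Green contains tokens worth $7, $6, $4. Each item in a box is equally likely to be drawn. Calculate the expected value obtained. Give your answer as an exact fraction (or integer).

E[X | Box Red] = (8 + 12 + 16 + 23)/4 = 59/4
E[X | Box Blue] = (20 + 22 + 11 + 17)/4 = 35/2
E[X | Box Green] = (7 + 6 + 4)/3 = 17/3
E[X] = (1/2)·59/4 + (1/4)·35/2 + (1/4)·17/3 = 79/6

79/6 dollars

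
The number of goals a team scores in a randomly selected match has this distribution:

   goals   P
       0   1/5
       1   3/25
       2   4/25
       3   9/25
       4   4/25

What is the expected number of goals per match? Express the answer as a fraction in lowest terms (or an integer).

54/25

E[X] = (1/5)·0 + (3/25)·1 + (4/25)·2 + (9/25)·3 + (4/25)·4
     = 54/25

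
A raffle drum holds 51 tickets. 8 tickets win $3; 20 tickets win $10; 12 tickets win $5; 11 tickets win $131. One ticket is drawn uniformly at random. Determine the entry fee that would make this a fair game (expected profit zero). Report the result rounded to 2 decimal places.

$33.82

E[payout] = (8/51)·3 + (20/51)·10 + (12/51)·5 + (11/51)·131 = 575/17
Fair fee = E[payout] = 575/17 ≈ $33.82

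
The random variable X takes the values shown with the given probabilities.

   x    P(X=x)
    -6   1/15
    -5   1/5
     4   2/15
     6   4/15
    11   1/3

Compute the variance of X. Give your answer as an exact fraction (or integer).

3008/75

E[X] = (1/15)·(-6) + (1/5)·(-5) + (2/15)·4 + (4/15)·6 + (1/3)·11 = 22/5
E[X²] = (1/15)·36 + (1/5)·25 + (2/15)·16 + (4/15)·36 + (1/3)·121 = 892/15
Var(X) = 892/15 − (22/5)² = 3008/75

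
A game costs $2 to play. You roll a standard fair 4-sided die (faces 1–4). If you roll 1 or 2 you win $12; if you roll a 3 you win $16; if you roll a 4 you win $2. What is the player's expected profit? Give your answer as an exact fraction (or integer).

E[payout] = (1/4)·2 + (1/2)·12 + (1/4)·16 = 21/2
Expected profit = 21/2 − 2 = 17/2

17/2 dollars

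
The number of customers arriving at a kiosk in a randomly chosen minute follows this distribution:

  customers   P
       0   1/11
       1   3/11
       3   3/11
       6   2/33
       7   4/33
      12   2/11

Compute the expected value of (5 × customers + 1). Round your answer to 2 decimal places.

23.42

E[5x+1] = (1/11)·1 + (3/11)·6 + (3/11)·16 + (2/33)·31 + (4/33)·36 + (2/11)·61
     = 773/33 ≈ 23.42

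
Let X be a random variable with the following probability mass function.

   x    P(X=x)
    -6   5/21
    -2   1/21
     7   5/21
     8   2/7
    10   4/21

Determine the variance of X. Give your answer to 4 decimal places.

E[X] = (5/21)·(-6) + (1/21)·(-2) + (5/21)·7 + (2/7)·8 + (4/21)·10 = 13/3
E[X²] = (5/21)·36 + (1/21)·4 + (5/21)·49 + (2/7)·64 + (4/21)·100 = 1213/21
Var(X) = 1213/21 − (13/3)² = 2456/63 ≈ 38.9841

38.9841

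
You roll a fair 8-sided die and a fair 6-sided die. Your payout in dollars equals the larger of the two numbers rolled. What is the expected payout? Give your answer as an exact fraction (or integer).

Distribution of the larger of the two numbers rolled: 1 w.p. 1/48, 2 w.p. 1/16, 3 w.p. 5/48, 4 w.p. 7/48, 5 w.p. 3/16, 6 w.p. 11/48, …
E[payout] = (1/48)·1 + (1/16)·2 + (5/48)·3 + (7/48)·4 + (3/16)·5 + (11/48)·6 + (1/8)·7 + (1/8)·8 = 251/48

251/48 dollars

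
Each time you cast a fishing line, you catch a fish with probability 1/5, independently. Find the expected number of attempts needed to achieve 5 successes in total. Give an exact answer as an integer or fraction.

By linearity (sum of 5 independent geometric waits), E[trials] = 5/p = 5/(1/5) = 25.

25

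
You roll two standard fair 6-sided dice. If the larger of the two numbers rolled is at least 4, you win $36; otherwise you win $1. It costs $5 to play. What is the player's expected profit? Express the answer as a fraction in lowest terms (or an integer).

89/4 dollars

E[payout] = (1/4)·1 + (3/4)·36 = 109/4
Expected profit = 109/4 − 5 = 89/4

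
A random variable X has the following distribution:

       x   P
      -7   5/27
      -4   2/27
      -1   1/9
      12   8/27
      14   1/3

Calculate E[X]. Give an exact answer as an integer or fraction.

E[X] = (5/27)·(-7) + (2/27)·(-4) + (1/9)·(-1) + (8/27)·12 + (1/3)·14
     = 176/27

176/27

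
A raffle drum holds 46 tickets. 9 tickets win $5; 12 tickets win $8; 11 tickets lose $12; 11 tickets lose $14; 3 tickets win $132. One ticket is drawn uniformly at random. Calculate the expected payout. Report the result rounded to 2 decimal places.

E[payout] = (9/46)·5 + (12/46)·8 + (11/46)·(-12) + (11/46)·(-14) + (3/46)·132 = 251/46
≈ $5.46

$5.46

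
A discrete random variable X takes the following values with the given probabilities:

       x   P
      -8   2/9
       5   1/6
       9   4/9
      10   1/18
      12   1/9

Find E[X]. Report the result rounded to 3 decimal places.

E[X] = (2/9)·(-8) + (1/6)·5 + (4/9)·9 + (1/18)·10 + (1/9)·12
     = 89/18 ≈ 4.944

4.944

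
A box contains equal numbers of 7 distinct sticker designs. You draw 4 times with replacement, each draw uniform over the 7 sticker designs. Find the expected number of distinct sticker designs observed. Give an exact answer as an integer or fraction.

Let Xⱼ=1 if type j appears at least once. P(Xⱼ=1) = 1 − ((7−1)/7)^4 = 1105/2401.
E[#distinct] = 7·1105/2401 = 1105/343.

1105/343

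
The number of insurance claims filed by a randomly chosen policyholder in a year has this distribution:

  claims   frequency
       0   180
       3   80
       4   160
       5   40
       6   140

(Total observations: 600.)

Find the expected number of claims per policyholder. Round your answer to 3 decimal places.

Total = 600, so P(claims=0) = 180/600, etc.
E[X] = (3/10)·0 + (2/15)·3 + (4/15)·4 + (1/15)·5 + (7/30)·6
     = 16/5 ≈ 3.200

3.200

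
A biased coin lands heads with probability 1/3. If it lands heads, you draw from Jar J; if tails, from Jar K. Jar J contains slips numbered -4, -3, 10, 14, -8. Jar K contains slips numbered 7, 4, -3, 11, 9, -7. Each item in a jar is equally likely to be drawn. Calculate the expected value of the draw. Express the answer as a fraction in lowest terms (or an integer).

E[X | Jar J] = (-4 − 3 + 10 + 14 − 8)/5 = 9/5
E[X | Jar K] = (7 + 4 − 3 + 11 + 9 − 7)/6 = 7/2
E[X] = (1/3)·9/5 + (2/3)·7/2 = 44/15

44/15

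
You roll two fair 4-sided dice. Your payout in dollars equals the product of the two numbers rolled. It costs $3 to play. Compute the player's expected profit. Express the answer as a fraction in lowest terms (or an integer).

13/4 dollars

Distribution of the product of the two numbers rolled: 1 w.p. 1/16, 2 w.p. 1/8, 3 w.p. 1/8, 4 w.p. 3/16, 6 w.p. 1/8, 8 w.p. 1/8, …
E[payout] = (1/16)·1 + (1/8)·2 + (1/8)·3 + (3/16)·4 + (1/8)·6 + (1/8)·8 + (1/16)·9 + (1/8)·12 + (1/16)·16 = 25/4
Expected profit = 25/4 − 3 = 13/4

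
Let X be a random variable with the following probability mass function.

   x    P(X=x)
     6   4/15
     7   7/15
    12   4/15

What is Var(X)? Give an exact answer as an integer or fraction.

E[X] = (4/15)·6 + (7/15)·7 + (4/15)·12 = 121/15
E[X²] = (4/15)·36 + (7/15)·49 + (4/15)·144 = 1063/15
Var(X) = 1063/15 − (121/15)² = 1304/225

1304/225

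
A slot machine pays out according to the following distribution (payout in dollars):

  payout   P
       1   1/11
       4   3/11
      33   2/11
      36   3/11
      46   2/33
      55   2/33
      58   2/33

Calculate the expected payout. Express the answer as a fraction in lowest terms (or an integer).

E[X] = (1/11)·1 + (3/11)·4 + (2/11)·33 + (3/11)·36 + (2/33)·46 + (2/33)·55 + (2/33)·58
     = 293/11

293/11 dollars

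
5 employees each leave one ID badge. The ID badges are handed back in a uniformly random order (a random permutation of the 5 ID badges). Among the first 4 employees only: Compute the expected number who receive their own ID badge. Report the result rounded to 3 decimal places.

Let Xᵢ = 1 if person i gets their own ID badge. For each i, P(Xᵢ=1) = 1/5.
By linearity of expectation, E[X₁+…+X_4] = 4·(1/5) = 4/5.
≈ 0.800

0.800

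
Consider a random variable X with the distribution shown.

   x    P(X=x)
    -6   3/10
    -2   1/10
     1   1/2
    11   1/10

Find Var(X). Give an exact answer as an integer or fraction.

591/25

E[X] = (3/10)·(-6) + (1/10)·(-2) + (1/2)·1 + (1/10)·11 = -2/5
E[X²] = (3/10)·36 + (1/10)·4 + (1/2)·1 + (1/10)·121 = 119/5
Var(X) = 119/5 − (-2/5)² = 591/25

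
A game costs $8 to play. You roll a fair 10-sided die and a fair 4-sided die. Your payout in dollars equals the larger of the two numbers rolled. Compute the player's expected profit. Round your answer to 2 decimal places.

Distribution of the larger of the two numbers rolled: 1 w.p. 1/40, 2 w.p. 3/40, 3 w.p. 1/8, 4 w.p. 7/40, 5 w.p. 1/10, 6 w.p. 1/10, …
E[payout] = (1/40)·1 + (3/40)·2 + (1/8)·3 + (7/40)·4 + (1/10)·5 + (1/10)·6 + (1/10)·7 + (1/10)·8 + (1/10)·9 + (1/10)·10 = 23/4
Expected profit = 23/4 − 8 = -9/4 ≈ -$2.25

-$2.25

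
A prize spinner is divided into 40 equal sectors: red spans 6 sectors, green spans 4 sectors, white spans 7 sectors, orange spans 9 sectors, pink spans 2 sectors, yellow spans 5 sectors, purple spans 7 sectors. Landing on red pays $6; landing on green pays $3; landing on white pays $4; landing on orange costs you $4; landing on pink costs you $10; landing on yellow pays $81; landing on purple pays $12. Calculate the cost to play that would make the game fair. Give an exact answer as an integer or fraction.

E[payout] = (6/40)·6 + (4/40)·3 + (7/40)·4 + (9/40)·(-4) + (2/40)·(-10) + (5/40)·81 + (7/40)·12 = 509/40
Fair fee = E[payout] = 509/40

509/40 dollars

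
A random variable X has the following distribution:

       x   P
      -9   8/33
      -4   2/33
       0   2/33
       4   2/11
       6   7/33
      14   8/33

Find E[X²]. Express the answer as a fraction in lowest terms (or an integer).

E[X²] = (8/33)·81 + (2/33)·16 + (2/33)·0 + (2/11)·16 + (7/33)·36 + (8/33)·196
     = 236/3

236/3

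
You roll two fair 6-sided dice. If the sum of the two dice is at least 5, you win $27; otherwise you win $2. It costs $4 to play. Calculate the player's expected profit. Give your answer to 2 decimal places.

E[payout] = (1/6)·2 + (5/6)·27 = 137/6
Expected profit = 137/6 − 4 = 113/6 ≈ $18.83

$18.83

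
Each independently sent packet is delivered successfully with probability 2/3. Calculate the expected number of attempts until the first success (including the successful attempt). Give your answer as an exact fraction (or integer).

For a geometric distribution, E[trials] = 1/p = 1/(2/3) = 3/2.

3/2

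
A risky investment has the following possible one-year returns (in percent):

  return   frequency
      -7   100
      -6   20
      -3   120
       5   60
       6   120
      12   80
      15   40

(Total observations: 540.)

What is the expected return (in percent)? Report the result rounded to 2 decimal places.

2.59

Total = 540, so P(return=-7) = 100/540, etc.
E[X] = (5/27)·(-7) + (1/27)·(-6) + (2/9)·(-3) + (1/9)·5 + (2/9)·6 + (4/27)·12 + (2/27)·15
     = 70/27 ≈ 2.59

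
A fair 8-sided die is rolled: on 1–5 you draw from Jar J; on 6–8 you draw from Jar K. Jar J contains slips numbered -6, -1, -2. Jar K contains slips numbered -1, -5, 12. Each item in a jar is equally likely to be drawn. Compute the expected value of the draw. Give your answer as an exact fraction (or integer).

-9/8

E[X | Jar J] = (-6 − 1 − 2)/3 = -3
E[X | Jar K] = (-1 − 5 + 12)/3 = 2
E[X] = (5/8)·(-3) + (3/8)·2 = -9/8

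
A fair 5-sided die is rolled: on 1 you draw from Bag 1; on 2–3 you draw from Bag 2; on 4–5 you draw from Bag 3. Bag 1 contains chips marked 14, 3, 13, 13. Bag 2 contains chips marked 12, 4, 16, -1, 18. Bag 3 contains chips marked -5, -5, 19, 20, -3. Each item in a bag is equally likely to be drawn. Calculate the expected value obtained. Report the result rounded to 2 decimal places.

E[X | Bag 1] = (14 + 3 + 13 + 13)/4 = 43/4
E[X | Bag 2] = (12 + 4 + 16 − 1 + 18)/5 = 49/5
E[X | Bag 3] = (-5 − 5 + 19 + 20 − 3)/5 = 26/5
E[X] = (1/5)·43/4 + (2/5)·49/5 + (2/5)·26/5 = 163/20 ≈ 8.15

8.15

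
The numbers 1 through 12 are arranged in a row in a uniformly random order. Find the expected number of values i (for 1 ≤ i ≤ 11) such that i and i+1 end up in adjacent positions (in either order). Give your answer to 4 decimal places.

For each i ∈ {1,…,11}, let Xᵢ = 1 if i and i+1 are adjacent. P(Xᵢ=1) = 2·(12−1)!/12! = 2/12.
By linearity, E[ΣXᵢ] = (11)·(2/12) = 11/6.
≈ 1.8333

1.8333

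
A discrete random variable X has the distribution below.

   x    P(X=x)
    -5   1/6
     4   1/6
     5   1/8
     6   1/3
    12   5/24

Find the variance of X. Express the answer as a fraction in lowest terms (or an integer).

15767/576

E[X] = (1/6)·(-5) + (1/6)·4 + (1/8)·5 + (1/3)·6 + (5/24)·12 = 119/24
E[X²] = (1/6)·25 + (1/6)·16 + (1/8)·25 + (1/3)·36 + (5/24)·144 = 1247/24
Var(X) = 1247/24 − (119/24)² = 15767/576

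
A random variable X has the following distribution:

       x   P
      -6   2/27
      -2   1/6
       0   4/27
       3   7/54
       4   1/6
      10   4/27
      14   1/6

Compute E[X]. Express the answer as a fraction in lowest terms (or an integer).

221/54

E[X] = (2/27)·(-6) + (1/6)·(-2) + (4/27)·0 + (7/54)·3 + (1/6)·4 + (4/27)·10 + (1/6)·14
     = 221/54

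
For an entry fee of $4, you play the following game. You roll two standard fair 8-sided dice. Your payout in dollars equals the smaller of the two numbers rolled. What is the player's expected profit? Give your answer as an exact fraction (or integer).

-13/16 dollars

Distribution of the smaller of the two numbers rolled: 1 w.p. 15/64, 2 w.p. 13/64, 3 w.p. 11/64, 4 w.p. 9/64, 5 w.p. 7/64, 6 w.p. 5/64, …
E[payout] = (15/64)·1 + (13/64)·2 + (11/64)·3 + (9/64)·4 + (7/64)·5 + (5/64)·6 + (3/64)·7 + (1/64)·8 = 51/16
Expected profit = 51/16 − 4 = -13/16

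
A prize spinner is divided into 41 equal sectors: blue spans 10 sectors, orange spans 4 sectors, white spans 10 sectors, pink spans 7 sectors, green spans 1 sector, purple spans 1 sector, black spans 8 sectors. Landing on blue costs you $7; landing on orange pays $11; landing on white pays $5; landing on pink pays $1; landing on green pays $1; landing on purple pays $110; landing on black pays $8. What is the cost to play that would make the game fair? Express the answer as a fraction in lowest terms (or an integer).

E[payout] = (10/41)·(-7) + (4/41)·11 + (10/41)·5 + (7/41)·1 + (1/41)·1 + (1/41)·110 + (8/41)·8 = 206/41
Fair fee = E[payout] = 206/41

206/41 dollars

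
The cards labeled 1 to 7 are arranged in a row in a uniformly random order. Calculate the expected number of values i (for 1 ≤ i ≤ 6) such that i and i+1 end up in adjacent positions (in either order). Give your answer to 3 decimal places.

For each i ∈ {1,…,6}, let Xᵢ = 1 if i and i+1 are adjacent. P(Xᵢ=1) = 2·(7−1)!/7! = 2/7.
By linearity, E[ΣXᵢ] = (6)·(2/7) = 12/7.
≈ 1.714

1.714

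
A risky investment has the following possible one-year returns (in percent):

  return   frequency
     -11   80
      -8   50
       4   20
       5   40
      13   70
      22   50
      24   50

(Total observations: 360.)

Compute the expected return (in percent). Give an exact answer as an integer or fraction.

221/36

Total = 360, so P(return=-11) = 80/360, etc.
E[X] = (2/9)·(-11) + (5/36)·(-8) + (1/18)·4 + (1/9)·5 + (7/36)·13 + (5/36)·22 + (5/36)·24
     = 221/36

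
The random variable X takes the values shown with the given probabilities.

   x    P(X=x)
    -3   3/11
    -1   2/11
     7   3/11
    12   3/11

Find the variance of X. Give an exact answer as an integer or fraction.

4572/121

E[X] = (3/11)·(-3) + (2/11)·(-1) + (3/11)·7 + (3/11)·12 = 46/11
E[X²] = (3/11)·9 + (2/11)·1 + (3/11)·49 + (3/11)·144 = 608/11
Var(X) = 608/11 − (46/11)² = 4572/121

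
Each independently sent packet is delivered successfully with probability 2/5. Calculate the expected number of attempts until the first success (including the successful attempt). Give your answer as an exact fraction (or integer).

For a geometric distribution, E[trials] = 1/p = 1/(2/5) = 5/2.

5/2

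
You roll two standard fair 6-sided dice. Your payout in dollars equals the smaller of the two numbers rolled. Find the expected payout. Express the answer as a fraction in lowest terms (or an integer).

91/36 dollars

Distribution of the smaller of the two numbers rolled: 1 w.p. 11/36, 2 w.p. 1/4, 3 w.p. 7/36, 4 w.p. 5/36, 5 w.p. 1/12, 6 w.p. 1/36
E[payout] = (11/36)·1 + (1/4)·2 + (7/36)·3 + (5/36)·4 + (1/12)·5 + (1/36)·6 = 91/36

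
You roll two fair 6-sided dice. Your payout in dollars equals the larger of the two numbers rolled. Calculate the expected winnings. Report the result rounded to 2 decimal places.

Distribution of the larger of the two numbers rolled: 1 w.p. 1/36, 2 w.p. 1/12, 3 w.p. 5/36, 4 w.p. 7/36, 5 w.p. 1/4, 6 w.p. 11/36
E[payout] = (1/36)·1 + (1/12)·2 + (5/36)·3 + (7/36)·4 + (1/4)·5 + (11/36)·6 = 161/36
≈ $4.47

$4.47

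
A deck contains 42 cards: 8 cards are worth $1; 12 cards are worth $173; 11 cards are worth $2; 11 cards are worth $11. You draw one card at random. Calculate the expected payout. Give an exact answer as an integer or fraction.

E[payout] = (8/42)·1 + (12/42)·173 + (11/42)·2 + (11/42)·11 = 2227/42

2227/42 dollars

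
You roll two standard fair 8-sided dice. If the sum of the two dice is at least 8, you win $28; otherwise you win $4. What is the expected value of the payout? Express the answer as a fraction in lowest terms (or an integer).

E[payout] = (21/64)·4 + (43/64)·28 = 161/8

161/8 dollars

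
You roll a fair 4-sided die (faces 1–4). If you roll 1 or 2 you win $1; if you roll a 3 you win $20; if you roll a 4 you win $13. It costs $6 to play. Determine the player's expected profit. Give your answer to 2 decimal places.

E[payout] = (1/2)·1 + (1/4)·13 + (1/4)·20 = 35/4
Expected profit = 35/4 − 6 = 11/4 ≈ $2.75

$2.75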